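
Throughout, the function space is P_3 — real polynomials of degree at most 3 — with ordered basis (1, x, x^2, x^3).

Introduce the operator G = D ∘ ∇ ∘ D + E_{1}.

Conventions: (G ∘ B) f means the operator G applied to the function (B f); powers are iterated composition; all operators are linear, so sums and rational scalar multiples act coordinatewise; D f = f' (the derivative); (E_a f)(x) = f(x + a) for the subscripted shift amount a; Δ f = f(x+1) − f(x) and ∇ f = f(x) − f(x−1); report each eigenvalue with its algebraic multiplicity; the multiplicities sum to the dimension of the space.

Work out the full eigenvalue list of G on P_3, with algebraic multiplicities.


image of 1: 1
image of x: x + 1
image of x^2: x^2 + 2x + 1
image of x^3: x^3 + 3x^2 + 3x + 7
the matrix is upper triangular; its diagonal is (1, 1, 1, 1)
for a triangular matrix the eigenvalues are the diagonal entries, with algebraic multiplicity their repetition count

λ = 1 (multiplicity 4)


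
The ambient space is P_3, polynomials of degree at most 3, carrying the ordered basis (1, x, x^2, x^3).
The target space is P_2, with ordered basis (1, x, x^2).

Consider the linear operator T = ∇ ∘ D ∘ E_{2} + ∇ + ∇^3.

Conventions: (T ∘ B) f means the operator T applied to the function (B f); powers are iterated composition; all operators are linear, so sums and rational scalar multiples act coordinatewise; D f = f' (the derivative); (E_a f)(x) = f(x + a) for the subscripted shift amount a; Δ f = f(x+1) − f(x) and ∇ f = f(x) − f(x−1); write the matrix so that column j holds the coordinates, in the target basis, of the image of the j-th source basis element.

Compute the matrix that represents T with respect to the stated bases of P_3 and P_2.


the matrix is [[0, 1, 1, 16]; [0, 0, 2, 3]; [0, 0, 0, 3]] (rows listed top to bottom)

image of 1: 0
image of x: 1
image of x^2: 2x + 1
image of x^3: 3x^2 + 3x + 16
each image's coordinates form column j of the matrix


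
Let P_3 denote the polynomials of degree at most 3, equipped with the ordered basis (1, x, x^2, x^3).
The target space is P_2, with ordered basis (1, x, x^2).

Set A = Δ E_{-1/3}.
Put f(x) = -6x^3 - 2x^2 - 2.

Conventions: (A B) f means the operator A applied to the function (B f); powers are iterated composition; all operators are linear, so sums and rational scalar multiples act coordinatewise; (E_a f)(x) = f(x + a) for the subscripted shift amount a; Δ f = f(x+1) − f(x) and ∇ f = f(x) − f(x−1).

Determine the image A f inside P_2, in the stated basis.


the result is g(x) = -18x^2 - 10x - 8/3

E_{-1/3} f = -6x^3 + 4x^2 - (2/3)x - 2
Δ E_{-1/3} f = -18x^2 - 10x - 8/3


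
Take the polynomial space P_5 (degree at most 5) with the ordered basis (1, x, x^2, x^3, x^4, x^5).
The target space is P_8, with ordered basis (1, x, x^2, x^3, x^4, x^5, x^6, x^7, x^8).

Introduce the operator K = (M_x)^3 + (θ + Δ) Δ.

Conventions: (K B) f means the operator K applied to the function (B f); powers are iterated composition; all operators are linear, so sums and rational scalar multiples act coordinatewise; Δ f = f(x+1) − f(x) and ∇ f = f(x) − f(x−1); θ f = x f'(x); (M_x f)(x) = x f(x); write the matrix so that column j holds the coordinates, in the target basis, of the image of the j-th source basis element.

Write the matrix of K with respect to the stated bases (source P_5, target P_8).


the matrix is [[0, 0, 2, 6, 14, 30]; [0, 0, 2, 9, 28, 75]; [0, 0, 0, 6, 24, 80]; [1, 0, 0, 0, 12, 50]; [0, 1, 0, 0, 0, 20]; [0, 0, 1, 0, 0, 0]; [0, 0, 0, 1, 0, 0]; [0, 0, 0, 0, 1, 0]; [0, 0, 0, 0, 0, 1]] (rows listed top to bottom)

image of 1: x^3
image of x: x^4
image of x^2: x^5 + 2x + 2
image of x^3: x^6 + 6x^2 + 9x + 6
image of x^4: x^7 + 12x^3 + 24x^2 + 28x + 14
image of x^5: x^8 + 20x^4 + 50x^3 + 80x^2 + 75x + 30
each image's coordinates form column j of the matrix


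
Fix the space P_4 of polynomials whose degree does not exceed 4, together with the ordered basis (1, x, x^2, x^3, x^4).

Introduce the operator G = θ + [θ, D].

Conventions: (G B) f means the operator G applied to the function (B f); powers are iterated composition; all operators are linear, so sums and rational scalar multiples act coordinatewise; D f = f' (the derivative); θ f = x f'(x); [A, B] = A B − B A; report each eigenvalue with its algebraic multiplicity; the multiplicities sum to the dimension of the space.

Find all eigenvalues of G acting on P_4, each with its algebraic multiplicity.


λ = 0 (multiplicity 1), λ = 1 (multiplicity 1), λ = 2 (multiplicity 1), λ = 3 (multiplicity 1), λ = 4 (multiplicity 1)

image of 1: 0
image of x: x - 1
image of x^2: 2x^2 - 2x
image of x^3: 3x^3 - 3x^2
image of x^4: 4x^4 - 4x^3
the matrix is upper triangular; its diagonal is (0, 1, 2, 3, 4)
for a triangular matrix the eigenvalues are the diagonal entries, with algebraic multiplicity their repetition count


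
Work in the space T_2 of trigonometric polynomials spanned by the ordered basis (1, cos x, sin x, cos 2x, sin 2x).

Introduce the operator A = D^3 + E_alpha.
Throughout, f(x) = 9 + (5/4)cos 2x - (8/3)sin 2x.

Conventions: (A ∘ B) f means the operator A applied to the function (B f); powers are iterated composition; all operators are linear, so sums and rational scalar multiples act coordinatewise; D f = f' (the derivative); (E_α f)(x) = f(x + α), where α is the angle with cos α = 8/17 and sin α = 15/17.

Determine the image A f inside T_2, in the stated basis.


the image equals g(x) = 9 + (63889/3468)cos 2x + (9058/867)sin 2x

D f = -(16/3)cos 2x - (5/2)sin 2x
D D f = -5cos 2x + (32/3)sin 2x
D D D f = (64/3)cos 2x + 10sin 2x
E_alpha f = 9 - (3365/1156)cos 2x + (388/867)sin 2x
(D^3 + E_alpha) f = 9 + (63889/3468)cos 2x + (9058/867)sin 2x


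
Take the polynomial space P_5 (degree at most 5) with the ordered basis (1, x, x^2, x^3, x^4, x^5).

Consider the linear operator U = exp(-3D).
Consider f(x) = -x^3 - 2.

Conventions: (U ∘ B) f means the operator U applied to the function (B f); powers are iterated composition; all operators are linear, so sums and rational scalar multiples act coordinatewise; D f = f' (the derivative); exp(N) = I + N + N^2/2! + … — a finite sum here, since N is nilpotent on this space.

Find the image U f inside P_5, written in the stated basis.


order-1 term: 9x^2
order-2 term: -27x
order-3 term: 27
the series for exp(-3D) f terminates at order 3
exp(-3D) f = -x^3 + 9x^2 - 27x + 25

the image equals g(x) = -x^3 + 9x^2 - 27x + 25


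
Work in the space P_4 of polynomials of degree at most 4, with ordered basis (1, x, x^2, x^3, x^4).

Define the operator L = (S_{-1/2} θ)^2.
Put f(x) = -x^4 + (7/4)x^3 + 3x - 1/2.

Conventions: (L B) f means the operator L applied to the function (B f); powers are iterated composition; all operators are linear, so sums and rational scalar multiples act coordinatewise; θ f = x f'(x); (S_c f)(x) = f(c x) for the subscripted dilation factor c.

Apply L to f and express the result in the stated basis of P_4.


θ f = -4x^4 + (21/4)x^3 + 3x
S_{-1/2} θ f = -(1/4)x^4 - (21/32)x^3 - (3/2)x
θ (S_{-1/2} θ) f = -x^4 - (63/32)x^3 - (3/2)x
S_{-1/2} θ (S_{-1/2} θ) f = -(1/16)x^4 + (63/256)x^3 + (3/4)x

the image equals g(x) = -(1/16)x^4 + (63/256)x^3 + (3/4)x


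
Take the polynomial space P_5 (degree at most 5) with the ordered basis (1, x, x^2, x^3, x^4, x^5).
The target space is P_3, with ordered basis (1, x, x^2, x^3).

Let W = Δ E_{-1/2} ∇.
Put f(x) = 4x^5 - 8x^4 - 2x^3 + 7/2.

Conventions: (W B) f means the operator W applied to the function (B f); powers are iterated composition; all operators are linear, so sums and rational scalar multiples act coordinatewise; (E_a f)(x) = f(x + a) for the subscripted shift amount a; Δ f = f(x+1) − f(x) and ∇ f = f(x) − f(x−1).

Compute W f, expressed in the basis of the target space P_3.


∇ f = 20x^4 - 72x^3 + 82x^2 - 46x + 10
E_{-1/2} ∇ f = 20x^4 - 112x^3 + 220x^2 - 192x + 255/4
Δ E_{-1/2} ∇ f = 80x^3 - 216x^2 + 184x - 64

g(x) = 80x^3 - 216x^2 + 184x - 64


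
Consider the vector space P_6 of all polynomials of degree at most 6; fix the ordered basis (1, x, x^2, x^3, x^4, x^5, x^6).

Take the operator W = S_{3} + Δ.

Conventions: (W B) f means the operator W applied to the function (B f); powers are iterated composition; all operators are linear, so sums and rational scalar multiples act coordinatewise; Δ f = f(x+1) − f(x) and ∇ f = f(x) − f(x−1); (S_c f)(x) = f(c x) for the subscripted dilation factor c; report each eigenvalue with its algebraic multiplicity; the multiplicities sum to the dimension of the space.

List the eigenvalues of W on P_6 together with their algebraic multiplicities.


image of 1: 1
image of x: 3x + 1
image of x^2: 9x^2 + 2x + 1
image of x^3: 27x^3 + 3x^2 + 3x + 1
image of x^4: 81x^4 + 4x^3 + 6x^2 + 4x + 1
image of x^5: 243x^5 + 5x^4 + 10x^3 + 10x^2 + 5x + 1
image of x^6: 729x^6 + 6x^5 + 15x^4 + 20x^3 + 15x^2 + 6x + 1
the matrix is upper triangular; its diagonal is (1, 3, 9, 27, 81, 243, 729)
for a triangular matrix the eigenvalues are the diagonal entries, with algebraic multiplicity their repetition count

λ = 1 (multiplicity 1), λ = 3 (multiplicity 1), λ = 9 (multiplicity 1), λ = 27 (multiplicity 1), λ = 81 (multiplicity 1), λ = 243 (multiplicity 1), λ = 729 (multiplicity 1)


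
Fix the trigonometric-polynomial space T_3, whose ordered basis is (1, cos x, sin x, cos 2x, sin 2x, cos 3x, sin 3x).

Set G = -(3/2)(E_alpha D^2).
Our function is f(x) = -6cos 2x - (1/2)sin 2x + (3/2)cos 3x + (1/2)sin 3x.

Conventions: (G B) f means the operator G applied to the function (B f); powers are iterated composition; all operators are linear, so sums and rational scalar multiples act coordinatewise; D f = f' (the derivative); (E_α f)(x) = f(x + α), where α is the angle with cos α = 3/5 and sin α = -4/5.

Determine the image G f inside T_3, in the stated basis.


D f = -cos 2x + 12sin 2x + (3/2)cos 3x - (9/2)sin 3x
D D f = 24cos 2x + 2sin 2x - (27/2)cos 3x - (9/2)sin 3x
E_alpha D^2 f = -(216/25)cos 2x + (562/25)sin 2x + (711/50)cos 3x - (27/50)sin 3x
(-(3/2)(E_alpha D^2)) f = (324/25)cos 2x - (843/25)sin 2x - (2133/100)cos 3x + (81/100)sin 3x

the result is g(x) = (324/25)cos 2x - (843/25)sin 2x - (2133/100)cos 3x + (81/100)sin 3x


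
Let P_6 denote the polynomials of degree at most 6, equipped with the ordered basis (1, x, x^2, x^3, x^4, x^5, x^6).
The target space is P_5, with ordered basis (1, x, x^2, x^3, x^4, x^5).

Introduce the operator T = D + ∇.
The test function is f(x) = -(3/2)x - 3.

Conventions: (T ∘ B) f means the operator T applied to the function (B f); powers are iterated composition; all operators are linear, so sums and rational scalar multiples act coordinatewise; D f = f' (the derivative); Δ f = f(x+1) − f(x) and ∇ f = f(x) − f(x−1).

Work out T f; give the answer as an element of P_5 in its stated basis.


D f = -3/2
∇ f = -3/2
(D + ∇) f = -3

the image equals g(x) = -3


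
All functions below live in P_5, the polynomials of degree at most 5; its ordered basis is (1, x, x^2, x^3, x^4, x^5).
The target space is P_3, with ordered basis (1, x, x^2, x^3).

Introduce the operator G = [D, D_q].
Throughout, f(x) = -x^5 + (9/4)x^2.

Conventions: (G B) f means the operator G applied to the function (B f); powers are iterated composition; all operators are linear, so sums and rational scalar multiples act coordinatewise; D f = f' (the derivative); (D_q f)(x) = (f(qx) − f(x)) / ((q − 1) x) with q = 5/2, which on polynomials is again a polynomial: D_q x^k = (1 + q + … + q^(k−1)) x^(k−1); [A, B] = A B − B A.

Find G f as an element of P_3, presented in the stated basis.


the result is g(x) = -(1047/8)x^3 + 27/8

D_q f = -(1031/16)x^4 + (63/8)x
D D_q f = -(1031/4)x^3 + 63/8
D f = -5x^4 + (9/2)x
D_q D f = -(1015/8)x^3 + 9/2
[D, D_q] f = -(1047/8)x^3 + 27/8


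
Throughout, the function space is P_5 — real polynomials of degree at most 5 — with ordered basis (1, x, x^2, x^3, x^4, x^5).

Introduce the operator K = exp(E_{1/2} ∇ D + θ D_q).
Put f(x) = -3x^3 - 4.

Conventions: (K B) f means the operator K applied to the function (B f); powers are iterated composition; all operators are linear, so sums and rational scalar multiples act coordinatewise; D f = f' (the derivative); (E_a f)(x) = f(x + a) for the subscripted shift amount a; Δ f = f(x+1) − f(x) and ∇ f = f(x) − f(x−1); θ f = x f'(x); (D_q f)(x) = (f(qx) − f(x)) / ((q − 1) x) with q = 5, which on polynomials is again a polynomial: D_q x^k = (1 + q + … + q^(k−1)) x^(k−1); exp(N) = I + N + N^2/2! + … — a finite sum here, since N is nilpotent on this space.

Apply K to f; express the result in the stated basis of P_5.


order-1 term: -186x^2 - 18x
order-2 term: -558x - 186
the series for exp(E_{1/2} ∇ D + θ D_q) f terminates at order 2
exp(E_{1/2} ∇ D + θ D_q) f = -3x^3 - 186x^2 - 576x - 190

the result is g(x) = -3x^3 - 186x^2 - 576x - 190


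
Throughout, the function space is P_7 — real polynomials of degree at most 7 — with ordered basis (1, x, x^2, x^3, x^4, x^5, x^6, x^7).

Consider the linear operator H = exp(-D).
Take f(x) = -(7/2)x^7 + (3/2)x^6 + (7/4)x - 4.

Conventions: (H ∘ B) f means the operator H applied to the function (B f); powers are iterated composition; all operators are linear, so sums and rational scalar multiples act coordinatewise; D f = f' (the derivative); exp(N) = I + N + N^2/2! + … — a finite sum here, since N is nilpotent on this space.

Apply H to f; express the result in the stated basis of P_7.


order-1 term: (49/2)x^6 - 9x^5 - 7/4
order-2 term: -(147/2)x^5 + (45/2)x^4
order-3 term: (245/2)x^4 - 30x^3
order-4 term: -(245/2)x^3 + (45/2)x^2
order-5 term: (147/2)x^2 - 9x
order-6 term: -(49/2)x + 3/2
order-7 term: 7/2
the series for exp(-D) f terminates at order 7
exp(-D) f = -(7/2)x^7 + 26x^6 - (165/2)x^5 + 145x^4 - (305/2)x^3 + 96x^2 - (127/4)x - 3/4

g(x) = -(7/2)x^7 + 26x^6 - (165/2)x^5 + 145x^4 - (305/2)x^3 + 96x^2 - (127/4)x - 3/4


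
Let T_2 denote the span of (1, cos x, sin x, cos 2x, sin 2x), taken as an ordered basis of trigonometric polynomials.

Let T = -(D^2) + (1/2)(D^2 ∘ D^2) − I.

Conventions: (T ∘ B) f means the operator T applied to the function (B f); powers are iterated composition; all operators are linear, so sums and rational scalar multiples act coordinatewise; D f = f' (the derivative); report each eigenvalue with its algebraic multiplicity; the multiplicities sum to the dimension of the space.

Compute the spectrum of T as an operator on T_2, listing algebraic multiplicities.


λ = -1 (multiplicity 1), λ = 1/2 (multiplicity 2), λ = 11 (multiplicity 2)

image of 1: -1
image of cos x: (1/2)cos x
image of sin x: (1/2)sin x
image of cos 2x: 11cos 2x
image of sin 2x: 11sin 2x
the matrix is diagonal; its diagonal is (-1, 1/2, 1/2, 11, 11)
for a triangular matrix the eigenvalues are the diagonal entries, with algebraic multiplicity their repetition count


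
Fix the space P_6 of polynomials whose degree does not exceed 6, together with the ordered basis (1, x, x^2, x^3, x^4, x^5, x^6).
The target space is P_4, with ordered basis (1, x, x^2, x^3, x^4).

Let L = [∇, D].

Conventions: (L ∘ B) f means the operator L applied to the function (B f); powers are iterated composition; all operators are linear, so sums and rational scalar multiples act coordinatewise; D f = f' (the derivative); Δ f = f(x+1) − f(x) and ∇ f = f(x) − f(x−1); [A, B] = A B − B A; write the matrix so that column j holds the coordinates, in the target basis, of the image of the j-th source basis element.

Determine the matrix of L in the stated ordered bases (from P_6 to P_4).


the matrix is [[0, 0, 0, 0, 0, 0, 0]; [0, 0, 0, 0, 0, 0, 0]; [0, 0, 0, 0, 0, 0, 0]; [0, 0, 0, 0, 0, 0, 0]; [0, 0, 0, 0, 0, 0, 0]] (rows listed top to bottom)

image of 1: 0
image of x: 0
image of x^2: 0
image of x^3: 0
image of x^4: 0
image of x^5: 0
image of x^6: 0
each image's coordinates form column j of the matrix


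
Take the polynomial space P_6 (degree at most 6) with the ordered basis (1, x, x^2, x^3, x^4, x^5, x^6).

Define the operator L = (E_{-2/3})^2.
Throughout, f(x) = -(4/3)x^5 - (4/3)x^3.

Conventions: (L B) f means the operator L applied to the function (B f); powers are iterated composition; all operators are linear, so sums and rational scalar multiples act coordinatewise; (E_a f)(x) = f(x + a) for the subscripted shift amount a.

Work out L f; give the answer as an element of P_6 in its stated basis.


E_{-2/3} f = -(4/3)x^5 + (40/9)x^4 - (196/27)x^3 + (536/81)x^2 - (752/243)x + 416/729
E_{-2/3} E_{-2/3} f = -(4/3)x^5 + (80/9)x^4 - (676/27)x^3 + (2992/81)x^2 - (6848/243)x + 6400/729

g(x) = -(4/3)x^5 + (80/9)x^4 - (676/27)x^3 + (2992/81)x^2 - (6848/243)x + 6400/729


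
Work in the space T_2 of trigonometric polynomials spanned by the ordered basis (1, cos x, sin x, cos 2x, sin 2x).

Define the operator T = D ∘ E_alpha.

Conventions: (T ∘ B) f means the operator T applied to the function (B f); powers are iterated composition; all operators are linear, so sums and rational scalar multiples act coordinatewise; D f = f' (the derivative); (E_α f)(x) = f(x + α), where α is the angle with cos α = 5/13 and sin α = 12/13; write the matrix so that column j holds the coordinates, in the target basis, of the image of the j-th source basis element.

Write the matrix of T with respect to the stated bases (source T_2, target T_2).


the matrix is [[0, 0, 0, 0, 0]; [0, -12/13, 5/13, 0, 0]; [0, -5/13, -12/13, 0, 0]; [0, 0, 0, -240/169, -238/169]; [0, 0, 0, 238/169, -240/169]] (rows listed top to bottom)

image of 1: 0
image of cos x: -(12/13)cos x - (5/13)sin x
image of sin x: (5/13)cos x - (12/13)sin x
image of cos 2x: -(240/169)cos 2x + (238/169)sin 2x
image of sin 2x: -(238/169)cos 2x - (240/169)sin 2x
each image's coordinates form column j of the matrix


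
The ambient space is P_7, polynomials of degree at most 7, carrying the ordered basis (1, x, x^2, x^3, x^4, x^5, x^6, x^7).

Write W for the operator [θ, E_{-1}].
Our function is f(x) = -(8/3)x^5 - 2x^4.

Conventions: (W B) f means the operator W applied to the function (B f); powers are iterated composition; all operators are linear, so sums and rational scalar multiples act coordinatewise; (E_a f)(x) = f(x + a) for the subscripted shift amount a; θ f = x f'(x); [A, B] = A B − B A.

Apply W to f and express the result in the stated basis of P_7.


E_{-1} f = -(8/3)x^5 + (34/3)x^4 - (56/3)x^3 + (44/3)x^2 - (16/3)x + 2/3
θ E_{-1} f = -(40/3)x^5 + (136/3)x^4 - 56x^3 + (88/3)x^2 - (16/3)x
θ f = -(40/3)x^5 - 8x^4
E_{-1} θ f = -(40/3)x^5 + (176/3)x^4 - (304/3)x^3 + (256/3)x^2 - (104/3)x + 16/3
[θ, E_{-1}] f = -(40/3)x^4 + (136/3)x^3 - 56x^2 + (88/3)x - 16/3

the image equals g(x) = -(40/3)x^4 + (136/3)x^3 - 56x^2 + (88/3)x - 16/3


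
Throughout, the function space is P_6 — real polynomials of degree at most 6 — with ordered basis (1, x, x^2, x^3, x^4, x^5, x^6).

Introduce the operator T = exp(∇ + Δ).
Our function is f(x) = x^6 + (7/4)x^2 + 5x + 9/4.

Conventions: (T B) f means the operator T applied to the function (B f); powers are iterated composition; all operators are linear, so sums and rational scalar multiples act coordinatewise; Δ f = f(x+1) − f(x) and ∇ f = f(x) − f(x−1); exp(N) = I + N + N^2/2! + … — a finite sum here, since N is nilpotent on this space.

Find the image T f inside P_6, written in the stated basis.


order-1 term: 12x^5 + 40x^3 + 19x + 10
order-2 term: 60x^4 + 240x^2 + 71
order-3 term: 160x^3 + 480x
order-4 term: 240x^2 + 320
order-5 term: 192x
order-6 term: 64
the series for exp(∇ + Δ) f terminates at order 6
exp(∇ + Δ) f = x^6 + 12x^5 + 60x^4 + 200x^3 + (1927/4)x^2 + 696x + 1869/4

g(x) = x^6 + 12x^5 + 60x^4 + 200x^3 + (1927/4)x^2 + 696x + 1869/4


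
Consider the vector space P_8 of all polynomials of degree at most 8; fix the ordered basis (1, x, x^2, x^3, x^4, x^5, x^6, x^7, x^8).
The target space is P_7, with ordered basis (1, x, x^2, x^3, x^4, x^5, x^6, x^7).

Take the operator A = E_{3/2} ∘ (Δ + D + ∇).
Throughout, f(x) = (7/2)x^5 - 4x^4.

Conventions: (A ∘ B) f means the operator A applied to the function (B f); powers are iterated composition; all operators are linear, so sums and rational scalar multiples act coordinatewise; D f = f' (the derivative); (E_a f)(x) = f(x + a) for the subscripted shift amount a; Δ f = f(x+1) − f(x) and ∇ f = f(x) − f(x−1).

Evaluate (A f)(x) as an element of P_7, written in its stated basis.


the result is g(x) = (105/2)x^4 + 267x^3 + (2251/4)x^2 + (2251/4)x + 7049/32

Δ f = (35/2)x^4 + 19x^3 + 11x^2 + (3/2)x - 1/2
D f = (35/2)x^4 - 16x^3
∇ f = (35/2)x^4 - 51x^3 + 59x^2 - (67/2)x + 15/2
(Δ + D + ∇) f = (105/2)x^4 - 48x^3 + 70x^2 - 32x + 7
E_{3/2} (Δ + D + ∇) f = (105/2)x^4 + 267x^3 + (2251/4)x^2 + (2251/4)x + 7049/32


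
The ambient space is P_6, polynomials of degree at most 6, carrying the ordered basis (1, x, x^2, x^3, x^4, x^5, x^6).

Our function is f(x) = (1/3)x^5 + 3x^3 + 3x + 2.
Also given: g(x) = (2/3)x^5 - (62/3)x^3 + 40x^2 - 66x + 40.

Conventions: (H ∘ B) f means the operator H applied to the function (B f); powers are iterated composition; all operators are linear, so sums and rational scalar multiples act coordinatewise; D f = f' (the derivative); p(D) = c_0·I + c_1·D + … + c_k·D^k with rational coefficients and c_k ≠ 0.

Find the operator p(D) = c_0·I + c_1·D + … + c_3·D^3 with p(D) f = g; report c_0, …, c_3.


c_0 = 2, c_1 = 0, c_2 = -4, c_3 = 2

D^0 f = (1/3)x^5 + 3x^3 + 3x + 2
D^1 f = (5/3)x^4 + 9x^2 + 3
D^2 f = (20/3)x^3 + 18x
D^3 f = 20x^2 + 18
matching coefficients of g against c_0 f + c_1 Df + … from the top degree down determines the c_i
solution: c_0 = 2, c_1 = 0, c_2 = -4, c_3 = 2


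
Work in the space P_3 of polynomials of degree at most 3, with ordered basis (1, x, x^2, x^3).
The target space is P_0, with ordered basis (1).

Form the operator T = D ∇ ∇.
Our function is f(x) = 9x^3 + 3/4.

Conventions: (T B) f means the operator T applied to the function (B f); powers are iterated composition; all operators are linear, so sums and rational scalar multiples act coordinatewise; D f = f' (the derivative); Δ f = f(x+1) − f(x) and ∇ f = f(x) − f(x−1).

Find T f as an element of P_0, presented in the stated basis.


g(x) = 54

∇ f = 27x^2 - 27x + 9
∇ ∇ f = 54x - 54
D ∇ ∇ f = 54


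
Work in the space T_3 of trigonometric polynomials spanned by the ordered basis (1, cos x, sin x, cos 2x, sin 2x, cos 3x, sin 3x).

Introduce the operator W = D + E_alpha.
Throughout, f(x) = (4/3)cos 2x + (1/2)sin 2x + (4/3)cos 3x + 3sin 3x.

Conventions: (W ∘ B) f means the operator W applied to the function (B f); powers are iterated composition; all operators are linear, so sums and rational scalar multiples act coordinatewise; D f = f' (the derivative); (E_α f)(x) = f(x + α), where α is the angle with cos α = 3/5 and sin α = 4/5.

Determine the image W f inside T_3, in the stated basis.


the result is g(x) = (83/75)cos 2x - (613/150)sin 2x + (1101/125)cos 3x - (2729/375)sin 3x

D f = cos 2x - (8/3)sin 2x + 9cos 3x - 4sin 3x
E_alpha f = (8/75)cos 2x - (71/50)sin 2x - (24/125)cos 3x - (1229/375)sin 3x
(D + E_alpha) f = (83/75)cos 2x - (613/150)sin 2x + (1101/125)cos 3x - (2729/375)sin 3x


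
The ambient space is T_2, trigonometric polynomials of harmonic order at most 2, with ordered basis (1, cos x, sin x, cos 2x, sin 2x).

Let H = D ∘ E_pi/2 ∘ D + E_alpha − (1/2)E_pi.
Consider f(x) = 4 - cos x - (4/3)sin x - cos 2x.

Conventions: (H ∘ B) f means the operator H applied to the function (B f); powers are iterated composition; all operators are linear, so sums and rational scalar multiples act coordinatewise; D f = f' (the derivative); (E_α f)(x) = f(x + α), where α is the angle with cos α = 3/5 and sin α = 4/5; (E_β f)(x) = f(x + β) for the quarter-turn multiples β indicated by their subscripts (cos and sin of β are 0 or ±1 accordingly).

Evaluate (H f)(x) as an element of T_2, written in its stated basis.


D f = -(4/3)cos x + sin x + 2sin 2x
E_pi/2 D f = cos x + (4/3)sin x - 2sin 2x
D E_pi/2 D f = (4/3)cos x - sin x - 4cos 2x
E_alpha f = 4 - (5/3)cos x + (7/25)cos 2x + (24/25)sin 2x
E_pi f = 4 + cos x + (4/3)sin x - cos 2x
(-(1/2)E_pi) f = -2 - (1/2)cos x - (2/3)sin x + (1/2)cos 2x
(D ∘ E_pi/2 ∘ D + E_alpha − (1/2)E_pi) f = 2 - (5/6)cos x - (5/3)sin x - (161/50)cos 2x + (24/25)sin 2x

the image equals g(x) = 2 - (5/6)cos x - (5/3)sin x - (161/50)cos 2x + (24/25)sin 2x


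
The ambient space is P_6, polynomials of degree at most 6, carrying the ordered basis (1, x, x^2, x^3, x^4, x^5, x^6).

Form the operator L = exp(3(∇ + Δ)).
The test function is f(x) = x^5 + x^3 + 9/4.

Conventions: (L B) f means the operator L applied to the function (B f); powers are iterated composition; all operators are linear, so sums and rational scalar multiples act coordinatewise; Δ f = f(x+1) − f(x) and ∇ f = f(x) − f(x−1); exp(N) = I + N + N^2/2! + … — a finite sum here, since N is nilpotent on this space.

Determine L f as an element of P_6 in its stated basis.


g(x) = x^5 + 30x^4 + 361x^3 + 2238x^2 + 7308x + 40665/4

order-1 term: 30x^4 + 78x^2 + 12
order-2 term: 360x^3 + 828x
order-3 term: 2160x^2 + 2376
order-4 term: 6480x
order-5 term: 7776
the series for exp(3(∇ + Δ)) f terminates at order 5
exp(3(∇ + Δ)) f = x^5 + 30x^4 + 361x^3 + 2238x^2 + 7308x + 40665/4


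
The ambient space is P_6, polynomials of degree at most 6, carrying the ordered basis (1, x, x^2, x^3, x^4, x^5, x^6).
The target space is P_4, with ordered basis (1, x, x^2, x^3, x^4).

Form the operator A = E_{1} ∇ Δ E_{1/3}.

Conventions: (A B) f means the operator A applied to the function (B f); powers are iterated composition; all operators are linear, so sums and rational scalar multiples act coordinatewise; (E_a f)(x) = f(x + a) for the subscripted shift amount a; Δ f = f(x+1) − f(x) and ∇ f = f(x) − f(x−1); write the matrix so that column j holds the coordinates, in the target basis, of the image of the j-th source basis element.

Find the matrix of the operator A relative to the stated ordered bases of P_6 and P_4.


the matrix is [[0, 0, 2, 8, 70/3, 1640/27, 4054/27]; [0, 0, 0, 6, 32, 350/3, 3280/9]; [0, 0, 0, 0, 12, 80, 350]; [0, 0, 0, 0, 0, 20, 160]; [0, 0, 0, 0, 0, 0, 30]] (rows listed top to bottom)

image of 1: 0
image of x: 0
image of x^2: 2
image of x^3: 6x + 8
image of x^4: 12x^2 + 32x + 70/3
image of x^5: 20x^3 + 80x^2 + (350/3)x + 1640/27
image of x^6: 30x^4 + 160x^3 + 350x^2 + (3280/9)x + 4054/27
each image's coordinates form column j of the matrix


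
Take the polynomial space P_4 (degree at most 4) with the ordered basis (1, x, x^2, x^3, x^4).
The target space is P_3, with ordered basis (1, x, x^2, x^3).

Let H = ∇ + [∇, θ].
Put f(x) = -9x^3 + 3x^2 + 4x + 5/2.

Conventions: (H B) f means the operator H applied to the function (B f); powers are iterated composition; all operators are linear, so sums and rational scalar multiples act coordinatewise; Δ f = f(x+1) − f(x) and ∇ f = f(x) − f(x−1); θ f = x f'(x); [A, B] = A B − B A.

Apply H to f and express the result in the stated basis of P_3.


∇ f = -27x^2 + 33x - 8
θ f = -27x^3 + 6x^2 + 4x
∇ θ f = -81x^2 + 93x - 29
∇ f = -27x^2 + 33x - 8
θ ∇ f = -54x^2 + 33x
[∇, θ] f = -27x^2 + 60x - 29
(∇ + [∇, θ]) f = -54x^2 + 93x - 37

the result is g(x) = -54x^2 + 93x - 37


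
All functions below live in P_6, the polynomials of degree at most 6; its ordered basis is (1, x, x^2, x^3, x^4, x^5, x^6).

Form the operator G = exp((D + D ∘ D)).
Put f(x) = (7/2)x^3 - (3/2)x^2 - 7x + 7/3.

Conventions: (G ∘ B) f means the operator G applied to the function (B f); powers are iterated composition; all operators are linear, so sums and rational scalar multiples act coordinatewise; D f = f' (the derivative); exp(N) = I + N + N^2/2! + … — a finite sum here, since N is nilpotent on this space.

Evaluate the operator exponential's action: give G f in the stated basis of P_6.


the image equals g(x) = (7/2)x^3 + 9x^2 + (43/2)x + 46/3

order-1 term: (21/2)x^2 + 18x - 10
order-2 term: (21/2)x + 39/2
order-3 term: 7/2
the series for exp((D + D ∘ D)) f terminates at order 3
exp((D + D ∘ D)) f = (7/2)x^3 + 9x^2 + (43/2)x + 46/3


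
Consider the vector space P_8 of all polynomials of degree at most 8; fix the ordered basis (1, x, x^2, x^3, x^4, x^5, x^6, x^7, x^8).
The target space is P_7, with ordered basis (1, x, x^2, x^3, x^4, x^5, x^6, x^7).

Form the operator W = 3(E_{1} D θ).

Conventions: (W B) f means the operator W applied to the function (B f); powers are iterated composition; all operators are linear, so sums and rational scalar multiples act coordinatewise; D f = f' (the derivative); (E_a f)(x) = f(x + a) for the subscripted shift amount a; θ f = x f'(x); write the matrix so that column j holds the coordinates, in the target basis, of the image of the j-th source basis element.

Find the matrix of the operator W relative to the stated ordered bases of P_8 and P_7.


image of 1: 0
image of x: 3
image of x^2: 12x + 12
image of x^3: 27x^2 + 54x + 27
image of x^4: 48x^3 + 144x^2 + 144x + 48
image of x^5: 75x^4 + 300x^3 + 450x^2 + 300x + 75
image of x^6: 108x^5 + 540x^4 + 1080x^3 + 1080x^2 + 540x + 108
image of x^7: 147x^6 + 882x^5 + 2205x^4 + 2940x^3 + 2205x^2 + 882x + 147
image of x^8: 192x^7 + 1344x^6 + 4032x^5 + 6720x^4 + 6720x^3 + 4032x^2 + 1344x + 192
each image's coordinates form column j of the matrix

the matrix is [[0, 3, 12, 27, 48, 75, 108, 147, 192]; [0, 0, 12, 54, 144, 300, 540, 882, 1344]; [0, 0, 0, 27, 144, 450, 1080, 2205, 4032]; [0, 0, 0, 0, 48, 300, 1080, 2940, 6720]; [0, 0, 0, 0, 0, 75, 540, 2205, 6720]; [0, 0, 0, 0, 0, 0, 108, 882, 4032]; [0, 0, 0, 0, 0, 0, 0, 147, 1344]; [0, 0, 0, 0, 0, 0, 0, 0, 192]] (rows listed top to bottom)


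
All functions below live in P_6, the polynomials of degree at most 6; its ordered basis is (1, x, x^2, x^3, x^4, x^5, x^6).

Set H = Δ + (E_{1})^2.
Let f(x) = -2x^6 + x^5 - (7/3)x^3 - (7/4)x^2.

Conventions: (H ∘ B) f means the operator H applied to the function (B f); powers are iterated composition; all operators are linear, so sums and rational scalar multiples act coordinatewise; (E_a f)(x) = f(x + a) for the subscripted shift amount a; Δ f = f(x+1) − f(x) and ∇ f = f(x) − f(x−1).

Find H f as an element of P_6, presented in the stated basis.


the result is g(x) = -2x^6 - 35x^5 - 135x^4 - (937/3)x^3 - (1771/4)x^2 - (713/2)x - 507/4

Δ f = -12x^5 - 25x^4 - 30x^3 - 27x^2 - (35/2)x - 61/12
E_{1} f = -2x^6 - 11x^5 - 25x^4 - (97/3)x^3 - (115/4)x^2 - (35/2)x - 61/12
E_{1} E_{1} f = -2x^6 - 23x^5 - 110x^4 - (847/3)x^3 - (1663/4)x^2 - 339x - 365/3
(Δ + (E_{1})^2) f = -2x^6 - 35x^5 - 135x^4 - (937/3)x^3 - (1771/4)x^2 - (713/2)x - 507/4


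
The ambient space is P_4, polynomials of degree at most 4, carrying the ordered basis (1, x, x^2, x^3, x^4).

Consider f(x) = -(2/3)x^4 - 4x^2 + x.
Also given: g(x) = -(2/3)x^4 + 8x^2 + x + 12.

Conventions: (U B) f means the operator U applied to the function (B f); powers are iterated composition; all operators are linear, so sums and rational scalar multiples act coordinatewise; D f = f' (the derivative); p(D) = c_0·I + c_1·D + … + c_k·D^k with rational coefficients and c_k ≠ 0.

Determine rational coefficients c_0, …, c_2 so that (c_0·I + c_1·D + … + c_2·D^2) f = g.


c_0 = 1, c_1 = 0, c_2 = -3/2

D^0 f = -(2/3)x^4 - 4x^2 + x
D^1 f = -(8/3)x^3 - 8x + 1
D^2 f = -8x^2 - 8
matching coefficients of g against c_0 f + c_1 Df + … from the top degree down determines the c_i
solution: c_0 = 1, c_1 = 0, c_2 = -3/2


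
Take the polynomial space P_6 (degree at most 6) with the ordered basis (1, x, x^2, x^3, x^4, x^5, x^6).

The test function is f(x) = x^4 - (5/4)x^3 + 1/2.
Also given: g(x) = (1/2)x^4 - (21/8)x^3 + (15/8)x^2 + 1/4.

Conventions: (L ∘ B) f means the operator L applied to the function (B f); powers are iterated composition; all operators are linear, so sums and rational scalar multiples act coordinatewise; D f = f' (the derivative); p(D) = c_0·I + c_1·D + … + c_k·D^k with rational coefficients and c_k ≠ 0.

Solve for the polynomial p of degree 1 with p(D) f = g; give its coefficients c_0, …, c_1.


D^0 f = x^4 - (5/4)x^3 + 1/2
D^1 f = 4x^3 - (15/4)x^2
matching coefficients of g against c_0 f + c_1 Df + … from the top degree down determines the c_i
solution: c_0 = 1/2, c_1 = -1/2

p(D) = (1/2)·I − (1/2)·D, i.e. c_0 = 1/2, c_1 = -1/2


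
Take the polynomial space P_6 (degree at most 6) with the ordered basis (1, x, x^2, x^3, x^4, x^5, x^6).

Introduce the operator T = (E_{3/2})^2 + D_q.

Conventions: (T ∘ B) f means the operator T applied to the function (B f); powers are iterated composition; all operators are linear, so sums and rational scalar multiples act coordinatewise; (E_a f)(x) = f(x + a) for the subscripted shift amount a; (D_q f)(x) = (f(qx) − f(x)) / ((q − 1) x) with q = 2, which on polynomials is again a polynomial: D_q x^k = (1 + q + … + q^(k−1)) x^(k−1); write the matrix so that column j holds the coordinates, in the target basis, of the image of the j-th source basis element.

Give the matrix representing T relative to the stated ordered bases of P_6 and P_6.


the matrix is [[1, 4, 9, 27, 81, 243, 729]; [0, 1, 9, 27, 108, 405, 1458]; [0, 0, 1, 16, 54, 270, 1215]; [0, 0, 0, 1, 27, 90, 540]; [0, 0, 0, 0, 1, 46, 135]; [0, 0, 0, 0, 0, 1, 81]; [0, 0, 0, 0, 0, 0, 1]] (rows listed top to bottom)

image of 1: 1
image of x: x + 4
image of x^2: x^2 + 9x + 9
image of x^3: x^3 + 16x^2 + 27x + 27
image of x^4: x^4 + 27x^3 + 54x^2 + 108x + 81
image of x^5: x^5 + 46x^4 + 90x^3 + 270x^2 + 405x + 243
image of x^6: x^6 + 81x^5 + 135x^4 + 540x^3 + 1215x^2 + 1458x + 729
each image's coordinates form column j of the matrix


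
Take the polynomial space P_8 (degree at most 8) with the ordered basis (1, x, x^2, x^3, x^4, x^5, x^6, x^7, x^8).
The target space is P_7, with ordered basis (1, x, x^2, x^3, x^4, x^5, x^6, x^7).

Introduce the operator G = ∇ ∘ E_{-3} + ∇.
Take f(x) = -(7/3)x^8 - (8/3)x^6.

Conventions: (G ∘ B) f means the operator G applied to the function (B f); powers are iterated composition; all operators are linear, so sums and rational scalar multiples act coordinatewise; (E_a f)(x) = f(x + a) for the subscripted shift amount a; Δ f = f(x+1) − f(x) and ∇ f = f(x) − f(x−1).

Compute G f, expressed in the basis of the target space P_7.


g(x) = -(112/3)x^7 + (1568/3)x^6 - (14992/3)x^5 + (87200/3)x^4 - 104208x^3 + (681248/3)x^2 - (832624/3)x + 146592

E_{-3} f = -(7/3)x^8 + 56x^7 - (1772/3)x^6 + 3576x^5 - 13590x^4 + 33192x^3 - 50868x^2 + 44712x - 17253
∇ E_{-3} f = -(56/3)x^7 + (1372/3)x^6 - (14552/3)x^5 + (86590/3)x^4 - 104024x^3 + (680932/3)x^2 - (832520/3)x + 146587
∇ f = -(56/3)x^7 + (196/3)x^6 - (440/3)x^5 + (610/3)x^4 - 184x^3 + (316/3)x^2 - (104/3)x + 5
(∇ ∘ E_{-3} + ∇) f = -(112/3)x^7 + (1568/3)x^6 - (14992/3)x^5 + (87200/3)x^4 - 104208x^3 + (681248/3)x^2 - (832624/3)x + 146592


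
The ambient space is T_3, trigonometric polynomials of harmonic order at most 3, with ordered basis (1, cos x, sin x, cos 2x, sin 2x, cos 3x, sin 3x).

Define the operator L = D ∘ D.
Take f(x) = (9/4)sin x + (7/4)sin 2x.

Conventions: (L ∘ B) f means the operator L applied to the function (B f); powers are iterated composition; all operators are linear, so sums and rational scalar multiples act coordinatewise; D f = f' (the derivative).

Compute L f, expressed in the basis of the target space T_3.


the image equals g(x) = -(9/4)sin x - 7sin 2x

D f = (9/4)cos x + (7/2)cos 2x
D D f = -(9/4)sin x - 7sin 2x


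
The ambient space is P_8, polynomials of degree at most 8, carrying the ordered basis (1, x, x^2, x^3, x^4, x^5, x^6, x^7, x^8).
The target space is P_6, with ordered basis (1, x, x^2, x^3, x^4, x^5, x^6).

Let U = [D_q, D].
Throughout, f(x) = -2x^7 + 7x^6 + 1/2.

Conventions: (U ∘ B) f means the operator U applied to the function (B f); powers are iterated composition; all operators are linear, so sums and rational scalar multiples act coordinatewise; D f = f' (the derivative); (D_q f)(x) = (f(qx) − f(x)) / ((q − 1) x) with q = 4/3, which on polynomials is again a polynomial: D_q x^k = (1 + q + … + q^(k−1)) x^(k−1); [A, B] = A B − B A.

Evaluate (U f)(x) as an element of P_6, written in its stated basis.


the result is g(x) = (9650/243)x^5 - (19439/243)x^4

D f = -14x^6 + 42x^5
D_q D f = -(47138/243)x^5 + (10934/27)x^4
D_q f = -(28394/729)x^6 + (23569/243)x^5
D D_q f = -(56788/243)x^5 + (117845/243)x^4
[D_q, D] f = (9650/243)x^5 - (19439/243)x^4


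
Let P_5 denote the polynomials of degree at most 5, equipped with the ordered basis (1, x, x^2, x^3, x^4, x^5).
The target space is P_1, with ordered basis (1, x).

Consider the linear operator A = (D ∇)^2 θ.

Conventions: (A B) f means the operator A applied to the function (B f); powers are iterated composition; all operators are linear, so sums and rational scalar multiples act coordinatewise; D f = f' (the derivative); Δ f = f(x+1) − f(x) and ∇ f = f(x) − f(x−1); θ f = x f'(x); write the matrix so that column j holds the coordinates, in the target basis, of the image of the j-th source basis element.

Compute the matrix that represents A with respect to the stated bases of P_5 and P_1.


image of 1: 0
image of x: 0
image of x^2: 0
image of x^3: 0
image of x^4: 96
image of x^5: 600x - 600
each image's coordinates form column j of the matrix

the matrix is [[0, 0, 0, 0, 96, -600]; [0, 0, 0, 0, 0, 600]] (rows listed top to bottom)


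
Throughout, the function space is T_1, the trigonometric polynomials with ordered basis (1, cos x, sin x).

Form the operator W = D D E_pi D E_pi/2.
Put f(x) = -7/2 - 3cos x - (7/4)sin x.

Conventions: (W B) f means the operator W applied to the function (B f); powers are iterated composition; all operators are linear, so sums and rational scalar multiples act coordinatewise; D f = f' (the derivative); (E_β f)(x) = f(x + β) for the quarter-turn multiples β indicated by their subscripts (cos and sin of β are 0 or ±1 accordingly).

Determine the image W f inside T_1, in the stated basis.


E_pi/2 f = -7/2 - (7/4)cos x + 3sin x
D E_pi/2 f = 3cos x + (7/4)sin x
E_pi D E_pi/2 f = -3cos x - (7/4)sin x
D (E_pi D E_pi/2) f = -(7/4)cos x + 3sin x
D D (E_pi D E_pi/2) f = 3cos x + (7/4)sin x

the image equals g(x) = 3cos x + (7/4)sin x


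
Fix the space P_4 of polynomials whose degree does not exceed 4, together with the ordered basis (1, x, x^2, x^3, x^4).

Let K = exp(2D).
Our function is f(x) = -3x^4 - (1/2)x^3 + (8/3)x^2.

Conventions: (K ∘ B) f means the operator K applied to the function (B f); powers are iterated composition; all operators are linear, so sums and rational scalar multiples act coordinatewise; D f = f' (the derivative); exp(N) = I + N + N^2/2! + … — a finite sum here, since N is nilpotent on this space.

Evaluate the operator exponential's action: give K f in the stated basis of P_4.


order-1 term: -24x^3 - 3x^2 + (32/3)x
order-2 term: -72x^2 - 6x + 32/3
order-3 term: -96x - 4
order-4 term: -48
the series for exp(2D) f terminates at order 4
exp(2D) f = -3x^4 - (49/2)x^3 - (217/3)x^2 - (274/3)x - 124/3

the image equals g(x) = -3x^4 - (49/2)x^3 - (217/3)x^2 - (274/3)x - 124/3


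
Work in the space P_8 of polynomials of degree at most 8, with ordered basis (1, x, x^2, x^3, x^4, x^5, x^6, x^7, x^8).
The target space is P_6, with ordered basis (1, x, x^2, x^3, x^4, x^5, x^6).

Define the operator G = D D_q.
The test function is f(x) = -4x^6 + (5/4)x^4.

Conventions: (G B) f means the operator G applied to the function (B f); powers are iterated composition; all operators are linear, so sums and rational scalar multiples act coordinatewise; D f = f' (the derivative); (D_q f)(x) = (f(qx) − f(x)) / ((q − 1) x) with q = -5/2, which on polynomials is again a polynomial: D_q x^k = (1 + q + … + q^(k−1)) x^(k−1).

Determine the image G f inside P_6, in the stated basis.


D_q f = (2223/8)x^5 - (435/32)x^3
D D_q f = (11115/8)x^4 - (1305/32)x^2

the result is g(x) = (11115/8)x^4 - (1305/32)x^2


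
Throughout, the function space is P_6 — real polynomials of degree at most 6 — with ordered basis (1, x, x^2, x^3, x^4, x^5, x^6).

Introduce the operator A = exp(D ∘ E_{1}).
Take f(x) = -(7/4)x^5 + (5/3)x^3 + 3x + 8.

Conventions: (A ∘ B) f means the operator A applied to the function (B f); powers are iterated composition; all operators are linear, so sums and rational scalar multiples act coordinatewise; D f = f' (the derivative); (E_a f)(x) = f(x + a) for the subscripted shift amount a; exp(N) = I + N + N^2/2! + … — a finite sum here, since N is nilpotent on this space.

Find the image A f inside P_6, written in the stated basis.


the image equals g(x) = -(7/4)x^5 - (35/4)x^4 - (305/6)x^3 - 170x^2 - (1363/4)x - 946/3

order-1 term: -(35/4)x^4 - 35x^3 - (95/2)x^2 - 25x - 3/4
order-2 term: -(35/2)x^3 - 105x^2 - 205x - 130
order-3 term: -(35/2)x^2 - 105x - 935/6
order-4 term: -(35/4)x - 35
order-5 term: -7/4
the series for exp(D ∘ E_{1}) f terminates at order 5
exp(D ∘ E_{1}) f = -(7/4)x^5 - (35/4)x^4 - (305/6)x^3 - 170x^2 - (1363/4)x - 946/3
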